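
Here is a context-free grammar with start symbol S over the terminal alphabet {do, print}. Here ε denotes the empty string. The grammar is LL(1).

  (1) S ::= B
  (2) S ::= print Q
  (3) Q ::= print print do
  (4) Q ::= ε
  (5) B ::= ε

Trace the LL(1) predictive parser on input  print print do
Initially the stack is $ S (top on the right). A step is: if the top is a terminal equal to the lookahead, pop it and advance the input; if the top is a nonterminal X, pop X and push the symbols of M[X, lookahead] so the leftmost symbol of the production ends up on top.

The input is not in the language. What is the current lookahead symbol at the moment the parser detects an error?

do

step 1: stack=$ S  input=print print do $  — expand S ::= print Q
step 2: stack=$ Q print  input=print print do $  — match print
step 3: stack=$ Q  input=print do $  — expand Q ::= print print do
step 4: stack=$ do print print  input=print do $  — match print
step 5: stack=$ do print  input=do $  — error: top is terminal print but lookahead is do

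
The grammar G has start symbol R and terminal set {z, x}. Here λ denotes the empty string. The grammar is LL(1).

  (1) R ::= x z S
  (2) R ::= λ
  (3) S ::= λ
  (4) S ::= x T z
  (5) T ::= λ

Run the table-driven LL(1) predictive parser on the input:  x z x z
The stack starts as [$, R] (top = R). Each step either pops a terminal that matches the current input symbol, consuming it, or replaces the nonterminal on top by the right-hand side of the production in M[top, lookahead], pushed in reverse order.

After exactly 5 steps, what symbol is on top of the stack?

step 1: stack=$ R  input=x z x z $  — expand R ::= x z S
step 2: stack=$ S z x  input=x z x z $  — match x
step 3: stack=$ S z  input=z x z $  — match z
step 4: stack=$ S  input=x z $  — expand S ::= x T z
step 5: stack=$ z T x  input=x z $  — match x
Stack after step 5: $ z T (top = T).

T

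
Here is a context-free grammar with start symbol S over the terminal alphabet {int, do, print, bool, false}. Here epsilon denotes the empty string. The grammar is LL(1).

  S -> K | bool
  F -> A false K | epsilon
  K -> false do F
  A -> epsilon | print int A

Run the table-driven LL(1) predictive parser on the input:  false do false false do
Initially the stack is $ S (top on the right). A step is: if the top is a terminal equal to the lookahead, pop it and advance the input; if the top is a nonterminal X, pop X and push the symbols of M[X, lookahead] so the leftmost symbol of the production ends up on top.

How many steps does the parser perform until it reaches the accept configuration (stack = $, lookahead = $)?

11

      Stack         Input                      Action
   1  $ S           false do false false do $  expand S -> K
   2  $ K           false do false false do $  expand K -> false do F
   3  $ F do false  false do false false do $  match false
   4  $ F do        do false false do $        match do
   5  $ F           false false do $           expand F -> A false K
   6  $ K false A   false false do $           expand A -> epsilon
   7  $ K false     false false do $           match false
   8  $ K           false do $                 expand K -> false do F
   9  $ F do false  false do $                 match false
  10  $ F do        do $                       match do
  11  $ F           $                          expand F -> epsilon
Accept reached after 11 steps.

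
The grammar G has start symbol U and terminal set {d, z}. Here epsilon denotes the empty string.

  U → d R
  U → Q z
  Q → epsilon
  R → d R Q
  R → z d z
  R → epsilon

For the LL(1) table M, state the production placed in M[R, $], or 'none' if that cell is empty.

FIRST(Q): from Q→epsilon we get {epsilon}. So FIRST(Q) = {epsilon}.
FIRST(R): from R→d R Q we get {d}; from R→z d z we get {z}; from R→epsilon we get {epsilon}. So FIRST(R) = {epsilon, d, z}.
FIRST(U): from U→d R we get {d}; from U→Q z we get {z}. So FIRST(U) = {d, z}.
FOLLOW(U) includes $ since U is the start symbol.
FOLLOW(U): U appears on no right-hand side. Thus FOLLOW(U) = {$}.
FOLLOW(R): in U→d R, the suffix after R is empty, so FOLLOW(R) ⊇ FOLLOW(U) = {$}; in R→d R Q, R is followed by Q with FIRST {epsilon}; in R→d R Q, the suffix after R is nullable (adds nothing new). Thus FOLLOW(R) = {$}.
For R → d R Q: FIRST(d R Q) = {d}, so it goes in M[R, t] for t ∈ {d}.
For R → z d z: FIRST(z d z) = {z}, so it goes in M[R, t] for t ∈ {z}.
For R → epsilon: FIRST(epsilon) = {epsilon}, so it goes in M[R, t] for t ∈ {}; since epsilon ∈ FIRST, also for every t ∈ FOLLOW(R) = {$}.

R → epsilon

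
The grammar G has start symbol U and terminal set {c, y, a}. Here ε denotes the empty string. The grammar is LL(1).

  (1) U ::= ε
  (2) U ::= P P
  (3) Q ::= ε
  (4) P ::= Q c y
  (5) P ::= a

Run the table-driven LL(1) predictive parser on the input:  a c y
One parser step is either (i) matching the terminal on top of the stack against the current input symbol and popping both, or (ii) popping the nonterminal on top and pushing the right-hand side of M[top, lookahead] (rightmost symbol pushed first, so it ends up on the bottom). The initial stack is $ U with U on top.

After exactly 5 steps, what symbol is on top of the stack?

     Stack    Input    Action
  1  $ U      a c y $  expand U ::= P P
  2  $ P P    a c y $  expand P ::= a
  3  $ P a    a c y $  match a
  4  $ P      c y $    expand P ::= Q c y
  5  $ y c Q  c y $    expand Q ::= ε
Stack after step 5: $ y c (top = c).

c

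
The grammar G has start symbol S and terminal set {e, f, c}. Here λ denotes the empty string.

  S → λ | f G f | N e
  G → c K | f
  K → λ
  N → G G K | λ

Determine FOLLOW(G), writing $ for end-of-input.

FIRST(G) = {c, f}
FIRST(K) = {λ}
FIRST(N) = {λ, c, f}  (via G G K)
FIRST(S) = {λ, c, e, f}  (via N e)
FOLLOW(S) includes $ since S is the start symbol.
FOLLOW(S): S appears on no right-hand side. Thus FOLLOW(S) = {$}.
FOLLOW(N): in S→N e, N is followed by e with FIRST {e}. Thus FOLLOW(N) = {e}.
FOLLOW(G): in S→f G f, G is followed by f with FIRST {f}; in N→G G K (occurrence 1), G is followed by G K with FIRST {c, f}; in N→G G K (occurrence 2), G is followed by K with FIRST {λ}; in N→G G K (occurrence 2), the suffix after G is nullable, so FOLLOW(G) ⊇ FOLLOW(N) = {e}. Thus FOLLOW(G) = {c, e, f}.
FOLLOW(K): in G→c K, the suffix after K is empty, so FOLLOW(K) ⊇ FOLLOW(G) = {c, e, f}; in N→G G K, the suffix after K is empty, so FOLLOW(K) ⊇ FOLLOW(N) = {e}. Thus FOLLOW(K) = {c, e, f}.

{c, e, f}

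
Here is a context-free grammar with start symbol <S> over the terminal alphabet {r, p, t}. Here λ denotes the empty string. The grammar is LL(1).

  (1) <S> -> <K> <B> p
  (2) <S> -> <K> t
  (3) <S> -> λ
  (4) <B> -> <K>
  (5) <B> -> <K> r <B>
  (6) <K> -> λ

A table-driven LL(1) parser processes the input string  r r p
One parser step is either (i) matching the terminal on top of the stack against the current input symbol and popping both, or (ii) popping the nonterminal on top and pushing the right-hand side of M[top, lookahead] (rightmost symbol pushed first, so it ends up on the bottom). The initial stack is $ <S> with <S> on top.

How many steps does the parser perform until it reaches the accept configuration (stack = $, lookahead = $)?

      Stack          Input    Action
   1  $ <S>          r r p $  expand <S> -> <K> <B> p
   2  $ p <B> <K>    r r p $  expand <K> -> λ
   3  $ p <B>        r r p $  expand <B> -> <K> r <B>
   4  $ p <B> r <K>  r r p $  expand <K> -> λ
   5  $ p <B> r      r r p $  match r
   6  $ p <B>        r p $    expand <B> -> <K> r <B>
   7  $ p <B> r <K>  r p $    expand <K> -> λ
   8  $ p <B> r      r p $    match r
   9  $ p <B>        p $      expand <B> -> <K>
  10  $ p <K>        p $      expand <K> -> λ
  11  $ p            p $      match p
Accept reached after 11 steps.

11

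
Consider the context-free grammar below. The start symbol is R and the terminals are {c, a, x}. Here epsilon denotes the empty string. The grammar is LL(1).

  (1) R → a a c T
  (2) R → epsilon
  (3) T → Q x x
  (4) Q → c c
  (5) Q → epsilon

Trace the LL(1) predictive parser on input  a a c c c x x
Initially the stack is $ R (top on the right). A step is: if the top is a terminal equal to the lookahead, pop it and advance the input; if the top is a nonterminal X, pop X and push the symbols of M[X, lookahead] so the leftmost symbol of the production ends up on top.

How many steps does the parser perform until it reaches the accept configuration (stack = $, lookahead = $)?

10

step 1: stack=$ R  input=a a c c c x x $  — expand R → a a c T
step 2: stack=$ T c a a  input=a a c c c x x $  — match a
step 3: stack=$ T c a  input=a c c c x x $  — match a
step 4: stack=$ T c  input=c c c x x $  — match c
step 5: stack=$ T  input=c c x x $  — expand T → Q x x
step 6: stack=$ x x Q  input=c c x x $  — expand Q → c c
step 7: stack=$ x x c c  input=c c x x $  — match c
step 8: stack=$ x x c  input=c x x $  — match c
step 9: stack=$ x x  input=x x $  — match x
step 10: stack=$ x  input=x $  — match x
Accept reached after 10 steps.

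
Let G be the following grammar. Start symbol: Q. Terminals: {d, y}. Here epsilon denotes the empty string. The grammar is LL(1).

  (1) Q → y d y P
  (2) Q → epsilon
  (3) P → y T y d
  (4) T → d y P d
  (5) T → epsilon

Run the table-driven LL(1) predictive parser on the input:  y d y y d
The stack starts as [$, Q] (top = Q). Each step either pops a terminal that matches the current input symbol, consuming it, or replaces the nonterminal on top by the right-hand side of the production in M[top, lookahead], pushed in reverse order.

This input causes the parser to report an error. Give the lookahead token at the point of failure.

$

step 1: stack=$ Q  input=y d y y d $  — expand Q → y d y P
step 2: stack=$ P y d y  input=y d y y d $  — match y
step 3: stack=$ P y d  input=d y y d $  — match d
step 4: stack=$ P y  input=y y d $  — match y
step 5: stack=$ P  input=y d $  — expand P → y T y d
step 6: stack=$ d y T y  input=y d $  — match y
step 7: stack=$ d y T  input=d $  — expand T → d y P d
step 8: stack=$ d y d P y d  input=d $  — match d
step 9: stack=$ d y d P y  input=$  — error: top is terminal y but lookahead is $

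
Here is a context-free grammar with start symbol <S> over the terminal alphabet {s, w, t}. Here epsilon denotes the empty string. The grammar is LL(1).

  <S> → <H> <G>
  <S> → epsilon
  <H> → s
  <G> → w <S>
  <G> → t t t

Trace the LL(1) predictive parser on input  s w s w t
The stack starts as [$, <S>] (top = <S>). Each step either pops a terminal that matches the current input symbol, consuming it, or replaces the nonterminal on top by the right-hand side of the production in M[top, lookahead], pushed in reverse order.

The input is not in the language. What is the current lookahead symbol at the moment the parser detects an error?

t

      Stack      Input        Action
   1  $ <S>      s w s w t $  expand <S> → <H> <G>
   2  $ <G> <H>  s w s w t $  expand <H> → s
   3  $ <G> s    s w s w t $  match s
   4  $ <G>      w s w t $    expand <G> → w <S>
   5  $ <S> w    w s w t $    match w
   6  $ <S>      s w t $      expand <S> → <H> <G>
   7  $ <G> <H>  s w t $      expand <H> → s
   8  $ <G> s    s w t $      match s
   9  $ <G>      w t $        expand <G> → w <S>
  10  $ <S> w    w t $        match w
  11  $ <S>      t $          error: M[<S>, t] is empty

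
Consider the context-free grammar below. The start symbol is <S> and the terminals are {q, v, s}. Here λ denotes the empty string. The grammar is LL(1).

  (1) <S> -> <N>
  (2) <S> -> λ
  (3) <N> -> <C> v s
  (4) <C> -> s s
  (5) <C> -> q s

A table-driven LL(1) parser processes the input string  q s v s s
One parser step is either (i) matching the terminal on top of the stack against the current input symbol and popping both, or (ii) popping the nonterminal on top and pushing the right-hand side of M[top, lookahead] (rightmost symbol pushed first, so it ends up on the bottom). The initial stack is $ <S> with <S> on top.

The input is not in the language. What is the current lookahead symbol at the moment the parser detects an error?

s

     Stack      Input        Action
  1  $ <S>      q s v s s $  expand <S> -> <N>
  2  $ <N>      q s v s s $  expand <N> -> <C> v s
  3  $ s v <C>  q s v s s $  expand <C> -> q s
  4  $ s v s q  q s v s s $  match q
  5  $ s v s    s v s s $    match s
  6  $ s v      v s s $      match v
  7  $ s        s s $        match s
  8  $          s $          error: stack empty but input remains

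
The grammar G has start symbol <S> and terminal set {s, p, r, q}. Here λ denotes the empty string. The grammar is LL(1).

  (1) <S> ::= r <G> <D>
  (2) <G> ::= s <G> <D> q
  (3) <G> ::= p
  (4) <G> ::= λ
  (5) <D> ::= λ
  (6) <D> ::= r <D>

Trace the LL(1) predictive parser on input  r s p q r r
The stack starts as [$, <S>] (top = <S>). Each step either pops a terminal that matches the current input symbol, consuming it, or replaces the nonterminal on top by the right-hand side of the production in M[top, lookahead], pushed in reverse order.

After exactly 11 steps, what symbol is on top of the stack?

step 1: stack=$ <S>  input=r s p q r r $  — expand <S> ::= r <G> <D>
step 2: stack=$ <D> <G> r  input=r s p q r r $  — match r
step 3: stack=$ <D> <G>  input=s p q r r $  — expand <G> ::= s <G> <D> q
step 4: stack=$ <D> q <D> <G> s  input=s p q r r $  — match s
step 5: stack=$ <D> q <D> <G>  input=p q r r $  — expand <G> ::= p
step 6: stack=$ <D> q <D> p  input=p q r r $  — match p
step 7: stack=$ <D> q <D>  input=q r r $  — expand <D> ::= λ
step 8: stack=$ <D> q  input=q r r $  — match q
step 9: stack=$ <D>  input=r r $  — expand <D> ::= r <D>
step 10: stack=$ <D> r  input=r r $  — match r
step 11: stack=$ <D>  input=r $  — expand <D> ::= r <D>
Stack after step 11: $ <D> r (top = r).

r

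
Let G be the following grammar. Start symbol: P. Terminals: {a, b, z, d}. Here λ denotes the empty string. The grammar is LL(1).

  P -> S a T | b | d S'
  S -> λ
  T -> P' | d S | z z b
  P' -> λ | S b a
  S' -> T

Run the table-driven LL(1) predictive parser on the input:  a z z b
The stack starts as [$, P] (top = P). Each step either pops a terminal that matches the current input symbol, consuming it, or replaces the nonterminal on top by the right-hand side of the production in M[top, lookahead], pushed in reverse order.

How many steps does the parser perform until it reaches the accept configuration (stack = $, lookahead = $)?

step 1: stack=$ P  input=a z z b $  — expand P -> S a T
step 2: stack=$ T a S  input=a z z b $  — expand S -> λ
step 3: stack=$ T a  input=a z z b $  — match a
step 4: stack=$ T  input=z z b $  — expand T -> z z b
step 5: stack=$ b z z  input=z z b $  — match z
step 6: stack=$ b z  input=z b $  — match z
step 7: stack=$ b  input=b $  — match b
Accept reached after 7 steps.

7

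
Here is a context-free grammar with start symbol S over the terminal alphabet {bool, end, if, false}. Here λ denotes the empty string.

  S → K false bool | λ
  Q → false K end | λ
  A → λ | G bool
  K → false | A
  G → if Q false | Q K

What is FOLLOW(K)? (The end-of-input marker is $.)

{bool, end, false}

FIRST(Q) = {λ, false}
FIRST(S) = {λ, bool, false, if}  (via K false bool)
FIRST(A) = {λ, bool, false, if}  (via G bool)
FIRST(K) = {λ, bool, false, if}  (via A)
FIRST(G) = {λ, bool, false, if}  (via Q K)
FOLLOW(S) includes $ since S is the start symbol.
FOLLOW(S): S appears on no right-hand side. Thus FOLLOW(S) = {$}.
FOLLOW(G): in A→G bool, G is followed by bool with FIRST {bool}. Thus FOLLOW(G) = {bool}.
FOLLOW(Q): in G→if Q false, Q is followed by false with FIRST {false}; in G→Q K, Q is followed by K with FIRST {λ, bool, false, if}; in G→Q K, the suffix after Q is nullable, so FOLLOW(Q) ⊇ FOLLOW(G) = {bool}. Thus FOLLOW(Q) = {bool, false, if}.
FOLLOW(K): in S→K false bool, K is followed by false bool with FIRST {false}; in Q→false K end, K is followed by end with FIRST {end}; in G→Q K, the suffix after K is empty, so FOLLOW(K) ⊇ FOLLOW(G) = {bool}. Thus FOLLOW(K) = {bool, end, false}.
FOLLOW(A): in K→A, the suffix after A is empty, so FOLLOW(A) ⊇ FOLLOW(K) = {bool, end, false}. Thus FOLLOW(A) = {bool, end, false}.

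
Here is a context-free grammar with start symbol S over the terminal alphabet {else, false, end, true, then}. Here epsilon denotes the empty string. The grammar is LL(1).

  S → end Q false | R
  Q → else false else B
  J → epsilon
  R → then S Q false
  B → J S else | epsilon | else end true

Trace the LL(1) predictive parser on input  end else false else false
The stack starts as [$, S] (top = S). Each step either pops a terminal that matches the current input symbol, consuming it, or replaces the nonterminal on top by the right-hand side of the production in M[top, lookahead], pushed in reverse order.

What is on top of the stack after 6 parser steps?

B

step 1: stack=$ S  input=end else false else false $  — expand S → end Q false
step 2: stack=$ false Q end  input=end else false else false $  — match end
step 3: stack=$ false Q  input=else false else false $  — expand Q → else false else B
step 4: stack=$ false B else false else  input=else false else false $  — match else
step 5: stack=$ false B else false  input=false else false $  — match false
step 6: stack=$ false B else  input=else false $  — match else
Stack after step 6: $ false B (top = B).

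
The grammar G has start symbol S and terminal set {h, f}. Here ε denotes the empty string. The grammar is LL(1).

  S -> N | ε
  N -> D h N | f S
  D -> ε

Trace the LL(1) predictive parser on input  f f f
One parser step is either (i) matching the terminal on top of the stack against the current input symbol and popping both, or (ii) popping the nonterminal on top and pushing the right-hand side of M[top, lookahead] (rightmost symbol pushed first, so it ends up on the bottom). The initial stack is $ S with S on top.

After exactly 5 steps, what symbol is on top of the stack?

f

     Stack  Input    Action
  1  $ S    f f f $  expand S -> N
  2  $ N    f f f $  expand N -> f S
  3  $ S f  f f f $  match f
  4  $ S    f f $    expand S -> N
  5  $ N    f f $    expand N -> f S
Stack after step 5: $ S f (top = f).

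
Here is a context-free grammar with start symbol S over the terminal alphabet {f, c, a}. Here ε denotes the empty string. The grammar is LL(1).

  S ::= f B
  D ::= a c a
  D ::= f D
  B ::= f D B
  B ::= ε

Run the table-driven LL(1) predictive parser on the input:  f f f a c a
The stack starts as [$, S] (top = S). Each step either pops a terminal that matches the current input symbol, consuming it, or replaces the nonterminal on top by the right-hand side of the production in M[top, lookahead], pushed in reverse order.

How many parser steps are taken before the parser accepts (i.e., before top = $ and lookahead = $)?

11

      Stack      Input          Action
   1  $ S        f f f a c a $  expand S ::= f B
   2  $ B f      f f f a c a $  match f
   3  $ B        f f a c a $    expand B ::= f D B
   4  $ B D f    f f a c a $    match f
   5  $ B D      f a c a $      expand D ::= f D
   6  $ B D f    f a c a $      match f
   7  $ B D      a c a $        expand D ::= a c a
   8  $ B a c a  a c a $        match a
   9  $ B a c    c a $          match c
  10  $ B a      a $            match a
  11  $ B        $              expand B ::= ε
Accept reached after 11 steps.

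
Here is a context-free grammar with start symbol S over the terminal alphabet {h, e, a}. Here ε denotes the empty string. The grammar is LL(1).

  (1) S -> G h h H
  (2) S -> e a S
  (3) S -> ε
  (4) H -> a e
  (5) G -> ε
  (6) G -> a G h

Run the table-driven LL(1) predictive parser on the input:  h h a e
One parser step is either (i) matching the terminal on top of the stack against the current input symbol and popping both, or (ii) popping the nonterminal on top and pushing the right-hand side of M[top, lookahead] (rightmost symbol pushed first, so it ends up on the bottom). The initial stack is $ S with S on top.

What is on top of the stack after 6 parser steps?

step 1: stack=$ S  input=h h a e $  — expand S -> G h h H
step 2: stack=$ H h h G  input=h h a e $  — expand G -> ε
step 3: stack=$ H h h  input=h h a e $  — match h
step 4: stack=$ H h  input=h a e $  — match h
step 5: stack=$ H  input=a e $  — expand H -> a e
step 6: stack=$ e a  input=a e $  — match a
Stack after step 6: $ e (top = e).

e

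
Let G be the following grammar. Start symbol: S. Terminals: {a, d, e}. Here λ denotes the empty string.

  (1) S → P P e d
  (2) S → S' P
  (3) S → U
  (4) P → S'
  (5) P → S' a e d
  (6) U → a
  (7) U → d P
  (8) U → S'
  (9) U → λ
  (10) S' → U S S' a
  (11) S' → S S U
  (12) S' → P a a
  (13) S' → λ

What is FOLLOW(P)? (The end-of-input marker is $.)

{$, a, d, e}

FIRST(S) = {λ, a, d, e}  (via P P e d, S' P, U)
FIRST(P) = {λ, a, d, e}  (via S', S' a e d)
FIRST(U) = {λ, a, d, e}  (via S')
FIRST(S') = {λ, a, d, e}  (via U S S' a, S S U, P a a)
FOLLOW(S) includes $ since S is the start symbol.
FOLLOW(S): in S'→U S S' a, S is followed by S' a with FIRST {a, d, e}; in S'→S S U (occurrence 1), S is followed by S U with FIRST {λ, a, d, e}; in S'→S S U (occurrence 1), the suffix after S is nullable, so FOLLOW(S) ⊇ FOLLOW(S') = {$, a, d, e}; in S'→S S U (occurrence 2), S is followed by U with FIRST {λ, a, d, e}; in S'→S S U (occurrence 2), the suffix after S is nullable, so FOLLOW(S) ⊇ FOLLOW(S') = {$, a, d, e}. Thus FOLLOW(S) = {$, a, d, e}.
FOLLOW(P): in S→P P e d (occurrence 1), P is followed by P e d with FIRST {a, d, e}; in S→P P e d (occurrence 2), P is followed by e d with FIRST {e}; in S→S' P, the suffix after P is empty, so FOLLOW(P) ⊇ FOLLOW(S) = {$, a, d, e}; in U→d P, the suffix after P is empty, so FOLLOW(P) ⊇ FOLLOW(U) = {$, a, d, e}; in S'→P a a, P is followed by a a with FIRST {a}. Thus FOLLOW(P) = {$, a, d, e}.
FOLLOW(U): in S→U, the suffix after U is empty, so FOLLOW(U) ⊇ FOLLOW(S) = {$, a, d, e}; in S'→U S S' a, U is followed by S S' a with FIRST {a, d, e}; in S'→S S U, the suffix after U is empty, so FOLLOW(U) ⊇ FOLLOW(S') = {$, a, d, e}. Thus FOLLOW(U) = {$, a, d, e}.
FOLLOW(S'): in S→S' P, S' is followed by P with FIRST {λ, a, d, e}; in S→S' P, the suffix after S' is nullable, so FOLLOW(S') ⊇ FOLLOW(S) = {$, a, d, e}; in P→S', the suffix after S' is empty, so FOLLOW(S') ⊇ FOLLOW(P) = {$, a, d, e}; in P→S' a e d, S' is followed by a e d with FIRST {a}; in U→S', the suffix after S' is empty, so FOLLOW(S') ⊇ FOLLOW(U) = {$, a, d, e}; in S'→U S S' a, S' is followed by a with FIRST {a}. Thus FOLLOW(S') = {$, a, d, e}.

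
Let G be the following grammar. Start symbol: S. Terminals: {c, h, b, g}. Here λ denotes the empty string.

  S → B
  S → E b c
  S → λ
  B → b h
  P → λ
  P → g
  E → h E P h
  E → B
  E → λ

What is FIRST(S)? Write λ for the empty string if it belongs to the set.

FIRST(B): from B→b h we get {b}. So FIRST(B) = {b}.
FIRST(P): from P→λ we get {λ}; from P→g we get {g}. So FIRST(P) = {λ, g}.
FIRST(E): from E→h E P h we get {h}; from E→B we get {b}; from E→λ we get {λ}. So FIRST(E) = {λ, b, h}.
FIRST(S): from S→B we get {b}; from S→E b c we get {b, h}; from S→λ we get {λ}. So FIRST(S) = {λ, b, h}.

{λ, b, h}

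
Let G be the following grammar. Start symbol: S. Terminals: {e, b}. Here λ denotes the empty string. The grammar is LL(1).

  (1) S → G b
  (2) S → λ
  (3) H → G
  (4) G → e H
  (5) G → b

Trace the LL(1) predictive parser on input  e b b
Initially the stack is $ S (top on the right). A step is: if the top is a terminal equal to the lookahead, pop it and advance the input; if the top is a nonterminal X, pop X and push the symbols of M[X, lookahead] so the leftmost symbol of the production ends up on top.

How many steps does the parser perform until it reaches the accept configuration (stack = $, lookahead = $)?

7

     Stack    Input    Action
  1  $ S      e b b $  expand S → G b
  2  $ b G    e b b $  expand G → e H
  3  $ b H e  e b b $  match e
  4  $ b H    b b $    expand H → G
  5  $ b G    b b $    expand G → b
  6  $ b b    b b $    match b
  7  $ b      b $      match b
Accept reached after 7 steps.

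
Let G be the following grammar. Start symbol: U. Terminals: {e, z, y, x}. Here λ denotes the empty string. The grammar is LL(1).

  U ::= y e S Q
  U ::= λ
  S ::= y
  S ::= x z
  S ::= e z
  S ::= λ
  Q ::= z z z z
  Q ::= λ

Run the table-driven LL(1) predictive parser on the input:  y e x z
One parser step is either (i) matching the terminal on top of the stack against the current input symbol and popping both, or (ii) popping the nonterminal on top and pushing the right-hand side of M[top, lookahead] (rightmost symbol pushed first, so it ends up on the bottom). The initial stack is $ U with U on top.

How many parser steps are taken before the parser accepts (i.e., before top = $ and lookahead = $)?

     Stack      Input      Action
  1  $ U        y e x z $  expand U ::= y e S Q
  2  $ Q S e y  y e x z $  match y
  3  $ Q S e    e x z $    match e
  4  $ Q S      x z $      expand S ::= x z
  5  $ Q z x    x z $      match x
  6  $ Q z      z $        match z
  7  $ Q        $          expand Q ::= λ
Accept reached after 7 steps.

7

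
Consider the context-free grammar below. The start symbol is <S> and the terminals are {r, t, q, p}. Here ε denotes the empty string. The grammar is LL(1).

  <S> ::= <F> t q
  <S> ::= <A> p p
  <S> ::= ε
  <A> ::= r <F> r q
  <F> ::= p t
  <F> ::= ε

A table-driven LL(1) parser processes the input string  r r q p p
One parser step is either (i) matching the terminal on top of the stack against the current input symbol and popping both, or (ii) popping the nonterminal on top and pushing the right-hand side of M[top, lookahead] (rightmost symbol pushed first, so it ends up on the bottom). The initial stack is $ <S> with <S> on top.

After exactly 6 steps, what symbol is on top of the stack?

     Stack            Input        Action
  1  $ <S>            r r q p p $  expand <S> ::= <A> p p
  2  $ p p <A>        r r q p p $  expand <A> ::= r <F> r q
  3  $ p p q r <F> r  r r q p p $  match r
  4  $ p p q r <F>    r q p p $    expand <F> ::= ε
  5  $ p p q r        r q p p $    match r
  6  $ p p q          q p p $      match q
Stack after step 6: $ p p (top = p).

p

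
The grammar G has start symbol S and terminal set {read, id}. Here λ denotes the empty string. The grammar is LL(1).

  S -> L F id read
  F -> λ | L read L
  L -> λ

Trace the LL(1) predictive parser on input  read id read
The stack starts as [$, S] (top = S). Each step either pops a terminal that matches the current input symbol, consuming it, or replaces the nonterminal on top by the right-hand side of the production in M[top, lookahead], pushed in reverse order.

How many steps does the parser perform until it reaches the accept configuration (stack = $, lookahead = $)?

     Stack               Input           Action
  1  $ S                 read id read $  expand S -> L F id read
  2  $ read id F L       read id read $  expand L -> λ
  3  $ read id F         read id read $  expand F -> L read L
  4  $ read id L read L  read id read $  expand L -> λ
  5  $ read id L read    read id read $  match read
  6  $ read id L         id read $       expand L -> λ
  7  $ read id           id read $       match id
  8  $ read              read $          match read
Accept reached after 8 steps.

8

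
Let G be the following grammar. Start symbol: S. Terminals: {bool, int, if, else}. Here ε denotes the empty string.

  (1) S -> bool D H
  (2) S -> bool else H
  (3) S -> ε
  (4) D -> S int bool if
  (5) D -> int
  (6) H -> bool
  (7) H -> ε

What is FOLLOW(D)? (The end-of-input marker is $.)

{$, bool, int}

FIRST(S): from S->bool D H we get {bool}; from S->bool else H we get {bool}; from S->ε we get {ε}. So FIRST(S) = {ε, bool}.
FIRST(H): from H->bool we get {bool}; from H->ε we get {ε}. So FIRST(H) = {ε, bool}.
FIRST(D): from D->S int bool if we get {bool, int}; from D->int we get {int}. So FIRST(D) = {bool, int}.
FOLLOW(S) includes $ since S is the start symbol.
FOLLOW(S): in D->S int bool if, S is followed by int bool if with FIRST {int}. Thus FOLLOW(S) = {$, int}.
FOLLOW(D): in S->bool D H, D is followed by H with FIRST {ε, bool}; in S->bool D H, the suffix after D is nullable, so FOLLOW(D) ⊇ FOLLOW(S) = {$, int}. Thus FOLLOW(D) = {$, bool, int}.
FOLLOW(H): in S->bool D H, the suffix after H is empty, so FOLLOW(H) ⊇ FOLLOW(S) = {$, int}; in S->bool else H, the suffix after H is empty, so FOLLOW(H) ⊇ FOLLOW(S) = {$, int}. Thus FOLLOW(H) = {$, int}.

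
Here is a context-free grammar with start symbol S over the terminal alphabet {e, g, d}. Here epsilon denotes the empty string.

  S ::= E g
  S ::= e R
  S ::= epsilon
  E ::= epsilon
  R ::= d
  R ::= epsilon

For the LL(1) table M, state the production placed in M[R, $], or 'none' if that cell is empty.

FIRST(E) = {epsilon}
FIRST(R) = {epsilon, d}
FIRST(S) = {epsilon, e, g}  (via E g)
FOLLOW(S) includes $ since S is the start symbol.
FOLLOW(S): S appears on no right-hand side. Thus FOLLOW(S) = {$}.
FOLLOW(R): in S::=e R, the suffix after R is empty, so FOLLOW(R) ⊇ FOLLOW(S) = {$}. Thus FOLLOW(R) = {$}.
For R ::= d: FIRST(d) = {d}, so it goes in M[R, t] for t ∈ {d}.
For R ::= epsilon: FIRST(epsilon) = {epsilon}, so it goes in M[R, t] for t ∈ {}; since epsilon ∈ FIRST, also for every t ∈ FOLLOW(R) = {$}.

R ::= epsilon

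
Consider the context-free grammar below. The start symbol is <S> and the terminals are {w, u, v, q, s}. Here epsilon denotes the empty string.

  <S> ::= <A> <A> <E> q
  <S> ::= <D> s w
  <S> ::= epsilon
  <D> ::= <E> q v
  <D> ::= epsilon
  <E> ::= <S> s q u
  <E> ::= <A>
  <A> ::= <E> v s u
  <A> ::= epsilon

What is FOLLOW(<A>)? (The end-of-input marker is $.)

{q, s, v}

FIRST(<S>) = {epsilon, q, s, v}  (via <A> <A> <E> q, <D> s w)
FIRST(<D>) = {epsilon, q, s, v}  (via <E> q v)
FIRST(<E>) = {epsilon, q, s, v}  (via <S> s q u, <A>)
FIRST(<A>) = {epsilon, q, s, v}  (via <E> v s u)
FOLLOW(<S>) includes $ since <S> is the start symbol.
FOLLOW(<S>): in <E>::=<S> s q u, <S> is followed by s q u with FIRST {s}. Thus FOLLOW(<S>) = {$, s}.
FOLLOW(<D>): in <S>::=<D> s w, <D> is followed by s w with FIRST {s}. Thus FOLLOW(<D>) = {s}.
FOLLOW(<E>): in <S>::=<A> <A> <E> q, <E> is followed by q with FIRST {q}; in <D>::=<E> q v, <E> is followed by q v with FIRST {q}; in <A>::=<E> v s u, <E> is followed by v s u with FIRST {v}. Thus FOLLOW(<E>) = {q, v}.
FOLLOW(<A>): in <S>::=<A> <A> <E> q (occurrence 1), <A> is followed by <A> <E> q with FIRST {q, s, v}; in <S>::=<A> <A> <E> q (occurrence 2), <A> is followed by <E> q with FIRST {q, s, v}; in <E>::=<A>, the suffix after <A> is empty, so FOLLOW(<A>) ⊇ FOLLOW(<E>) = {q, v}. Thus FOLLOW(<A>) = {q, s, v}.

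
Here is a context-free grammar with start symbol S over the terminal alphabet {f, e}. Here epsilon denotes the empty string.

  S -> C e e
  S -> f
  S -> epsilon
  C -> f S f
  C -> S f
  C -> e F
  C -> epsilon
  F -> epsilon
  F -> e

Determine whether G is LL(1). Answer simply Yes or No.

FIRST(S) = {epsilon, e, f}
FIRST(C) = {epsilon, e, f}
FIRST(F) = {epsilon, e}
FOLLOW(S) = {$, f}
FOLLOW(C) = {e}
FOLLOW(F) = {e}
Cell M[C, e] receives both C -> S f and C -> e F and C -> epsilon — the grammar is not LL(1).

No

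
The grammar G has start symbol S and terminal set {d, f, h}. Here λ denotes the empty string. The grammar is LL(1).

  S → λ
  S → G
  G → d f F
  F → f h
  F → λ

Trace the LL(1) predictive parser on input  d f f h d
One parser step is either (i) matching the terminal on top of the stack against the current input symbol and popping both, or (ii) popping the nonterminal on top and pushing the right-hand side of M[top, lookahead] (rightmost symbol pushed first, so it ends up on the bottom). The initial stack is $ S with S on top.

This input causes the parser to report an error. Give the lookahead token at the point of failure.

d

step 1: stack=$ S  input=d f f h d $  — expand S → G
step 2: stack=$ G  input=d f f h d $  — expand G → d f F
step 3: stack=$ F f d  input=d f f h d $  — match d
step 4: stack=$ F f  input=f f h d $  — match f
step 5: stack=$ F  input=f h d $  — expand F → f h
step 6: stack=$ h f  input=f h d $  — match f
step 7: stack=$ h  input=h d $  — match h
step 8: stack=$  input=d $  — error: stack empty but input remains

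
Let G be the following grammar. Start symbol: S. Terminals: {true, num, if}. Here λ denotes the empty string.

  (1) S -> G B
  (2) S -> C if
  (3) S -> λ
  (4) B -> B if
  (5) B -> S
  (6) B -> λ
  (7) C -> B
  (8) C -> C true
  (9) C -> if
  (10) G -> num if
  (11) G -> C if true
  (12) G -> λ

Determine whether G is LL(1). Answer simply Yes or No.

FIRST(S) = {λ, if, num, true}
FIRST(B) = {λ, if, num, true}
FIRST(C) = {λ, if, num, true}
FIRST(G) = {λ, if, num, true}
FOLLOW(S) = {$, if, true}
FOLLOW(B) = {$, if, true}
FOLLOW(C) = {if, true}
FOLLOW(G) = {$, if, num, true}
Cell M[B, $] receives both B -> S and B -> λ — the grammar is not LL(1).

No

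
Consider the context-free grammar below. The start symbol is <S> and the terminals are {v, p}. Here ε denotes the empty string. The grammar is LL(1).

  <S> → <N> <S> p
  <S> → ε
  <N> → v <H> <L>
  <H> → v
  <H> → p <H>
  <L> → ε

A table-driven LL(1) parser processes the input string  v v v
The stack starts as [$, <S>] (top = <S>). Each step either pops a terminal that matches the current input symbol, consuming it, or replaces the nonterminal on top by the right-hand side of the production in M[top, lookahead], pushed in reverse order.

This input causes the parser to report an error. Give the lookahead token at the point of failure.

$

step 1: stack=$ <S>  input=v v v $  — expand <S> → <N> <S> p
step 2: stack=$ p <S> <N>  input=v v v $  — expand <N> → v <H> <L>
step 3: stack=$ p <S> <L> <H> v  input=v v v $  — match v
step 4: stack=$ p <S> <L> <H>  input=v v $  — expand <H> → v
step 5: stack=$ p <S> <L> v  input=v v $  — match v
step 6: stack=$ p <S> <L>  input=v $  — expand <L> → ε
step 7: stack=$ p <S>  input=v $  — expand <S> → <N> <S> p
step 8: stack=$ p p <S> <N>  input=v $  — expand <N> → v <H> <L>
step 9: stack=$ p p <S> <L> <H> v  input=v $  — match v
step 10: stack=$ p p <S> <L> <H>  input=$  — error: M[<H>, $] is empty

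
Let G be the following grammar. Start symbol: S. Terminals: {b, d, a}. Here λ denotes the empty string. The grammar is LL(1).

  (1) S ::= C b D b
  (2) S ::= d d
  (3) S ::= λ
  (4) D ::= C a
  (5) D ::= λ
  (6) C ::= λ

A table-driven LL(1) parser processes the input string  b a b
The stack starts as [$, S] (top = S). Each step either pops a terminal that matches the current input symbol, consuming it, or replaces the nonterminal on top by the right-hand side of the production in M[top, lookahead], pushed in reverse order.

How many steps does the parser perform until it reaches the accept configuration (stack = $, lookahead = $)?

     Stack      Input    Action
  1  $ S        b a b $  expand S ::= C b D b
  2  $ b D b C  b a b $  expand C ::= λ
  3  $ b D b    b a b $  match b
  4  $ b D      a b $    expand D ::= C a
  5  $ b a C    a b $    expand C ::= λ
  6  $ b a      a b $    match a
  7  $ b        b $      match b
Accept reached after 7 steps.

7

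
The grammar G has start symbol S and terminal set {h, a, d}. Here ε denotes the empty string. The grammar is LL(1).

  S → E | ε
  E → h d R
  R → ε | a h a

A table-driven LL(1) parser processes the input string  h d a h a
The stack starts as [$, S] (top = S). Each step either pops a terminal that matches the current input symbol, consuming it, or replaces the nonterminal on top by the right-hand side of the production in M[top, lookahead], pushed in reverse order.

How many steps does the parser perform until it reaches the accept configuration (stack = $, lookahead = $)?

8

     Stack    Input        Action
  1  $ S      h d a h a $  expand S → E
  2  $ E      h d a h a $  expand E → h d R
  3  $ R d h  h d a h a $  match h
  4  $ R d    d a h a $    match d
  5  $ R      a h a $      expand R → a h a
  6  $ a h a  a h a $      match a
  7  $ a h    h a $        match h
  8  $ a      a $          match a
Accept reached after 8 steps.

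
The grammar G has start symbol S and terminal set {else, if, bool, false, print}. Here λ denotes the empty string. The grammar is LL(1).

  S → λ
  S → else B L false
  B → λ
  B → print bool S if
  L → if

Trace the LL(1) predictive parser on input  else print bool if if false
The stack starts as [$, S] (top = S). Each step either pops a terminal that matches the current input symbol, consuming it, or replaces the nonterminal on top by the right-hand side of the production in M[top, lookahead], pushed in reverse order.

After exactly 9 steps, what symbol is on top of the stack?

false

step 1: stack=$ S  input=else print bool if if false $  — expand S → else B L false
step 2: stack=$ false L B else  input=else print bool if if false $  — match else
step 3: stack=$ false L B  input=print bool if if false $  — expand B → print bool S if
step 4: stack=$ false L if S bool print  input=print bool if if false $  — match print
step 5: stack=$ false L if S bool  input=bool if if false $  — match bool
step 6: stack=$ false L if S  input=if if false $  — expand S → λ
step 7: stack=$ false L if  input=if if false $  — match if
step 8: stack=$ false L  input=if false $  — expand L → if
step 9: stack=$ false if  input=if false $  — match if
Stack after step 9: $ false (top = false).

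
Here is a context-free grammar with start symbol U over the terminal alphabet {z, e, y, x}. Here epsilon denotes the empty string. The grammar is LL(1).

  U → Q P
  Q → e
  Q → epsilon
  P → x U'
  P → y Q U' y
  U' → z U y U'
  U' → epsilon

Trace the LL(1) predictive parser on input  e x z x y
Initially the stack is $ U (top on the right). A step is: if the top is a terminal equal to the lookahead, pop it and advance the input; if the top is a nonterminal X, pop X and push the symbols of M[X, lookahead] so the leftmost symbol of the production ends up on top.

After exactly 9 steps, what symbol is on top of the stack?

step 1: stack=$ U  input=e x z x y $  — expand U → Q P
step 2: stack=$ P Q  input=e x z x y $  — expand Q → e
step 3: stack=$ P e  input=e x z x y $  — match e
step 4: stack=$ P  input=x z x y $  — expand P → x U'
step 5: stack=$ U' x  input=x z x y $  — match x
step 6: stack=$ U'  input=z x y $  — expand U' → z U y U'
step 7: stack=$ U' y U z  input=z x y $  — match z
step 8: stack=$ U' y U  input=x y $  — expand U → Q P
step 9: stack=$ U' y P Q  input=x y $  — expand Q → epsilon
Stack after step 9: $ U' y P (top = P).

P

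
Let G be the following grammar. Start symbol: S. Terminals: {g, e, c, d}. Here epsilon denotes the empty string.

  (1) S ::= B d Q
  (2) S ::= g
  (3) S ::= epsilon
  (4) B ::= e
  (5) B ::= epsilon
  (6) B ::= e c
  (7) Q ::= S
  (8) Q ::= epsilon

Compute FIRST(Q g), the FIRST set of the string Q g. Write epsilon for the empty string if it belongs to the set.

FIRST(B): from B::=e we get {e}; from B::=epsilon we get {epsilon}; from B::=e c we get {e}. So FIRST(B) = {epsilon, e}.
FIRST(S): from S::=B d Q we get {d, e}; from S::=g we get {g}; from S::=epsilon we get {epsilon}. So FIRST(S) = {epsilon, d, e, g}.
FIRST(Q): from Q::=S we get {epsilon, d, e, g}; from Q::=epsilon we get {epsilon}. So FIRST(Q) = {epsilon, d, e, g}.
FIRST(Q g): take FIRST of each symbol in turn, carrying on past any symbol whose FIRST contains epsilon; result {d, e, g}.

{d, e, g}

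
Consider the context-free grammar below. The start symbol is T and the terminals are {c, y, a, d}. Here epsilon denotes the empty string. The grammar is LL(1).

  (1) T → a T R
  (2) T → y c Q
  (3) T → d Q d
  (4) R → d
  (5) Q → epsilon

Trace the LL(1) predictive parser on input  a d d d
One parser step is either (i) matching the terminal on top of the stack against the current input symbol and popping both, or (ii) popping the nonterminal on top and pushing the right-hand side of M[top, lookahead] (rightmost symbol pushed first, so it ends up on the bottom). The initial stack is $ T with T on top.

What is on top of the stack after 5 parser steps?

step 1: stack=$ T  input=a d d d $  — expand T → a T R
step 2: stack=$ R T a  input=a d d d $  — match a
step 3: stack=$ R T  input=d d d $  — expand T → d Q d
step 4: stack=$ R d Q d  input=d d d $  — match d
step 5: stack=$ R d Q  input=d d $  — expand Q → epsilon
Stack after step 5: $ R d (top = d).

d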